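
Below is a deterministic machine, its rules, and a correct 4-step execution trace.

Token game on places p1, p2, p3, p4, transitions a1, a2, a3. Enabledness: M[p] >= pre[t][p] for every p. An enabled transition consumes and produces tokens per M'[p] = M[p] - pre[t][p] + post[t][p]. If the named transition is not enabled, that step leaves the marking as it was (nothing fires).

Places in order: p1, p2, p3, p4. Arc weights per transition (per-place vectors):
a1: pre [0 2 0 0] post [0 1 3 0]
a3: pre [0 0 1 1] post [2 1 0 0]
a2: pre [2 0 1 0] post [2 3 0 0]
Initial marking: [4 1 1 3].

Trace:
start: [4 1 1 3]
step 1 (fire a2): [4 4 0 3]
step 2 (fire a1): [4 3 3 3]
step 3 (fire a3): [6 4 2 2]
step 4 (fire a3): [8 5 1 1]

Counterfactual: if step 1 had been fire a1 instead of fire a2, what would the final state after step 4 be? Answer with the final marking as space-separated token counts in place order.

6 2 0 2

(re-executing from step 1 with the substitution; state before step 1: [4 1 1 3])
step 1 (fire a1): [4 1 1 3]
step 2 (fire a1): [4 1 1 3]
step 3 (fire a3): [6 2 0 2]
step 4 (fire a3): [6 2 0 2]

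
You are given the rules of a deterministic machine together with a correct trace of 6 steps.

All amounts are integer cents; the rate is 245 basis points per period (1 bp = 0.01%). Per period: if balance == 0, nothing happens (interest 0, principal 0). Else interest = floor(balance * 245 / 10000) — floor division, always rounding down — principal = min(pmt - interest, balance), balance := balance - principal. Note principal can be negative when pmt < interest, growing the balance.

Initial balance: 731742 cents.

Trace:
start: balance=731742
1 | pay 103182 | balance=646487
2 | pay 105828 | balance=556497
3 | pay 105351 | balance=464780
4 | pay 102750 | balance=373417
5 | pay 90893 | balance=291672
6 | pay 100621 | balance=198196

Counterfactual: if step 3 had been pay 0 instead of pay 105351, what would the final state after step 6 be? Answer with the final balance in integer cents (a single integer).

311483

(re-executing from step 3 with the substitution; state before step 3: balance=556497)
3 | pay 0 | balance=570131
4 | pay 102750 | balance=481349
5 | pay 90893 | balance=402249
6 | pay 100621 | balance=311483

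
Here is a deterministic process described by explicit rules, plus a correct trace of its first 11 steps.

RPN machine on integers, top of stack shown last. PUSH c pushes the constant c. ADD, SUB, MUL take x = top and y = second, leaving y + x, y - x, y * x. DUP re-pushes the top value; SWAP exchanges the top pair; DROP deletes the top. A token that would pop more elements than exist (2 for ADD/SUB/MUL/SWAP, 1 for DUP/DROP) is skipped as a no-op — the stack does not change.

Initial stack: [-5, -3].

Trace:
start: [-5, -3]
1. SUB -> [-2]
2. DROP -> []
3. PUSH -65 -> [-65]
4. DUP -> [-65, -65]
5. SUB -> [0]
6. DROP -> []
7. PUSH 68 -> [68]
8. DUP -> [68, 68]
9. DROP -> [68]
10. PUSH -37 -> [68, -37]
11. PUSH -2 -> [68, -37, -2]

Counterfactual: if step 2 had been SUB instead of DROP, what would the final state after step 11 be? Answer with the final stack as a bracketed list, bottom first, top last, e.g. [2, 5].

[-2, 68, -37, -2]

(re-executing from step 2 with the substitution; state before step 2: [-2])
2. SUB -> [-2]
3. PUSH -65 -> [-2, -65]
4. DUP -> [-2, -65, -65]
5. SUB -> [-2, 0]
6. DROP -> [-2]
7. PUSH 68 -> [-2, 68]
8. DUP -> [-2, 68, 68]
9. DROP -> [-2, 68]
10. PUSH -37 -> [-2, 68, -37]
11. PUSH -2 -> [-2, 68, -37, -2]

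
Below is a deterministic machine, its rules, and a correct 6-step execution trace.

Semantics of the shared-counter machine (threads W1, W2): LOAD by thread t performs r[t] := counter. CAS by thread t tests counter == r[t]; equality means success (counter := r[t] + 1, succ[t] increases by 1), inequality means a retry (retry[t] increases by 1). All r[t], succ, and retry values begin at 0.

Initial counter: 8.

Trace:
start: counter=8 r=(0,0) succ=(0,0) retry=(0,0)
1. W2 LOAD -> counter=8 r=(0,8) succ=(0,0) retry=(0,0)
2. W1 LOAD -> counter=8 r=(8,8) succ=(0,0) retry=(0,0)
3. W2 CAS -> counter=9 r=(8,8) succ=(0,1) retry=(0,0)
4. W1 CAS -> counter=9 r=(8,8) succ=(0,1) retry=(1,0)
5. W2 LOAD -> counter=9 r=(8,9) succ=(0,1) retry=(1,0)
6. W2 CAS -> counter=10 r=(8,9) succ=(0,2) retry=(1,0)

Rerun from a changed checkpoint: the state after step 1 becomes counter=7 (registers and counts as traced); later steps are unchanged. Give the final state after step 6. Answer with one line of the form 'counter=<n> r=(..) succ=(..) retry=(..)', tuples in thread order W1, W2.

counter=9 r=(7,8) succ=(1,1) retry=(0,1)

state after step 1 := counter=7 r=(0,8) succ=(0,0) retry=(0,0)
2. W1 LOAD -> counter=7 r=(7,8) succ=(0,0) retry=(0,0)
3. W2 CAS -> counter=7 r=(7,8) succ=(0,0) retry=(0,1)
4. W1 CAS -> counter=8 r=(7,8) succ=(1,0) retry=(0,1)
5. W2 LOAD -> counter=8 r=(7,8) succ=(1,0) retry=(0,1)
6. W2 CAS -> counter=9 r=(7,8) succ=(1,1) retry=(0,1)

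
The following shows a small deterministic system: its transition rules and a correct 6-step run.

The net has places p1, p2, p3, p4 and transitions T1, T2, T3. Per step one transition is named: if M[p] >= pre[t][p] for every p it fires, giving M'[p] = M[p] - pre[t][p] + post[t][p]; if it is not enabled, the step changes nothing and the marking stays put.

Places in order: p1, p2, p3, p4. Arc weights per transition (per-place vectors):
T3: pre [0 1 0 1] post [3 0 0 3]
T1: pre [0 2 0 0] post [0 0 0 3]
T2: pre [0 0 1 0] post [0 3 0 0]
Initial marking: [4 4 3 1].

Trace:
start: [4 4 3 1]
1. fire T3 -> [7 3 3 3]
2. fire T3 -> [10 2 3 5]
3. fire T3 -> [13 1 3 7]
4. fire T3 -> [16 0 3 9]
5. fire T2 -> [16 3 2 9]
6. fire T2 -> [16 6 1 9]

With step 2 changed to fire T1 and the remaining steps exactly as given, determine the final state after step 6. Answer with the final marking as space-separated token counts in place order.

(re-executing from step 2 with the substitution; state before step 2: [7 3 3 3])
2. fire T1 -> [7 1 3 6]
3. fire T3 -> [10 0 3 8]
4. fire T3 -> [10 0 3 8]
5. fire T2 -> [10 3 2 8]
6. fire T2 -> [10 6 1 8]

10 6 1 8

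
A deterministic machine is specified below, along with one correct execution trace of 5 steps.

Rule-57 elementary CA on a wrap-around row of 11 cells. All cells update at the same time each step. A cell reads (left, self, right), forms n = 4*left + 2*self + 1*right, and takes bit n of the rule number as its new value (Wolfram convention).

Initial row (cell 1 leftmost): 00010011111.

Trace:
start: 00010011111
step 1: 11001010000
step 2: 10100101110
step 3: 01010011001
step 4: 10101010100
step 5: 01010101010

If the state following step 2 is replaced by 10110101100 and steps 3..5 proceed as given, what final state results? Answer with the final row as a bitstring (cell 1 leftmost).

10101101010

state after step 2 := 10110101100
step 3: 01101011010
step 4: 01010110101
step 5: 10101101010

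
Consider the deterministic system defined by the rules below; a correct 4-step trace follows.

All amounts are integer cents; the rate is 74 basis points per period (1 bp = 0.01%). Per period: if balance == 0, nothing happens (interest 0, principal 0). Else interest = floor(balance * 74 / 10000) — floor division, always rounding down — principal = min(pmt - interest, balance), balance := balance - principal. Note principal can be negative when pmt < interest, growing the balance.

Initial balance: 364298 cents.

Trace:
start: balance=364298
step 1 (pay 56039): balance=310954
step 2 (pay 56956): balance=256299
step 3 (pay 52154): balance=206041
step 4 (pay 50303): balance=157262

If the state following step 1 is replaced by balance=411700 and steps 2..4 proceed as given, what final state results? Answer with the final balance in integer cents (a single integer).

260261

state after step 1 := balance=411700
step 2 (pay 56956): balance=357790
step 3 (pay 52154): balance=308283
step 4 (pay 50303): balance=260261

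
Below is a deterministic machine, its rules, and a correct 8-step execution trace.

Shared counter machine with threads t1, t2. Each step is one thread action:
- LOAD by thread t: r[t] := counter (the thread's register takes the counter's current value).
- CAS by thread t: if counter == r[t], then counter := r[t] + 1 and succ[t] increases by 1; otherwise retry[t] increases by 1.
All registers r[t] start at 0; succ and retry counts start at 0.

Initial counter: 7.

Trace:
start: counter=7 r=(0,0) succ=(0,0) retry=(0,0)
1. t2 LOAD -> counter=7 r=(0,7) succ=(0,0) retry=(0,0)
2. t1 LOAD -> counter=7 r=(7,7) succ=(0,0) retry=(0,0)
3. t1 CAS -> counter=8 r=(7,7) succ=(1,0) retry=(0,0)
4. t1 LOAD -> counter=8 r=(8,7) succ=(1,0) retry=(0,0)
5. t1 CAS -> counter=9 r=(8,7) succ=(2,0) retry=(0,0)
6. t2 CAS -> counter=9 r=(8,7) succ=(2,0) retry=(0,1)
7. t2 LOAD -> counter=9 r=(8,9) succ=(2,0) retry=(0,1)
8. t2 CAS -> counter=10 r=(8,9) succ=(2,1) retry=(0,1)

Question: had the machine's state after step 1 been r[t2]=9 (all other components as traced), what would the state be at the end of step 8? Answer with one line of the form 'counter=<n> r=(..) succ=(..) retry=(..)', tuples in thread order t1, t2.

counter=11 r=(8,10) succ=(2,2) retry=(0,0)

state after step 1 := counter=7 r=(0,9) succ=(0,0) retry=(0,0)
2. t1 LOAD -> counter=7 r=(7,9) succ=(0,0) retry=(0,0)
3. t1 CAS -> counter=8 r=(7,9) succ=(1,0) retry=(0,0)
4. t1 LOAD -> counter=8 r=(8,9) succ=(1,0) retry=(0,0)
5. t1 CAS -> counter=9 r=(8,9) succ=(2,0) retry=(0,0)
6. t2 CAS -> counter=10 r=(8,9) succ=(2,1) retry=(0,0)
7. t2 LOAD -> counter=10 r=(8,10) succ=(2,1) retry=(0,0)
8. t2 CAS -> counter=11 r=(8,10) succ=(2,2) retry=(0,0)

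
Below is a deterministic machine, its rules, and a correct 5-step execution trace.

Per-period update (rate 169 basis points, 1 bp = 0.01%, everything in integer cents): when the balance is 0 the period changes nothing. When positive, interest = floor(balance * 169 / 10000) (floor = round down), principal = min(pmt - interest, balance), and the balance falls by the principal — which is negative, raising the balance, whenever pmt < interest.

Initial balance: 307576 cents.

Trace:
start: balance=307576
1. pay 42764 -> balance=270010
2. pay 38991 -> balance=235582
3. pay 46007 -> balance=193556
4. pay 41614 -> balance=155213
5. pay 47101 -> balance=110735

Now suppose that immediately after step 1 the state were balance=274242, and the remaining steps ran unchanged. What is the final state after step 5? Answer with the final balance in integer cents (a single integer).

state after step 1 := balance=274242
2. pay 38991 -> balance=239885
3. pay 46007 -> balance=197932
4. pay 41614 -> balance=159663
5. pay 47101 -> balance=115260

115260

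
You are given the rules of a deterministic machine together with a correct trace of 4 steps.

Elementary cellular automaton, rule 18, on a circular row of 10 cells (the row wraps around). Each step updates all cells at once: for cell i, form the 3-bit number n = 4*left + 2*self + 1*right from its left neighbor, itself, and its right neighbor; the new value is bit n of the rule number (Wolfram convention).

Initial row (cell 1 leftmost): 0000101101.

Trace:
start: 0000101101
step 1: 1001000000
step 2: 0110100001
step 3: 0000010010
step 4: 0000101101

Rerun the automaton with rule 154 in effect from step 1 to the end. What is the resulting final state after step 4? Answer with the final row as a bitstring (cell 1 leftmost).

(re-executing steps 1..4 under rule 154; state before step 1: 0000101101)
step 1: 1001001000
step 2: 0110110101
step 3: 0100100000
step 4: 1011010000

1011010000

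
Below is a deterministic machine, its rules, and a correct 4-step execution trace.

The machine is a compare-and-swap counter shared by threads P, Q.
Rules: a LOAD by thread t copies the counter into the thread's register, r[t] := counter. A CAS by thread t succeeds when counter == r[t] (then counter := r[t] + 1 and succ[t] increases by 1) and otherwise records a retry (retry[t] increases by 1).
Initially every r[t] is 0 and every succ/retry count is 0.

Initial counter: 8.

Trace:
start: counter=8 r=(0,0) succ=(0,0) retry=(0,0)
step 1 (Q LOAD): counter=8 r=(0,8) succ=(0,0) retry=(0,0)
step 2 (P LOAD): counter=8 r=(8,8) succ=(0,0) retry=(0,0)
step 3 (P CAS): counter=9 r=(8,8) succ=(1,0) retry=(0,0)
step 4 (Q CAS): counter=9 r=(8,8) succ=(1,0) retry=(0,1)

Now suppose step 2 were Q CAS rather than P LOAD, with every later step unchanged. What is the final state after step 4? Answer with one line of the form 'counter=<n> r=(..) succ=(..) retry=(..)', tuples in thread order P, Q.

(re-executing from step 2 with the substitution; state before step 2: counter=8 r=(0,8) succ=(0,0) retry=(0,0))
step 2 (Q CAS): counter=9 r=(0,8) succ=(0,1) retry=(0,0)
step 3 (P CAS): counter=9 r=(0,8) succ=(0,1) retry=(1,0)
step 4 (Q CAS): counter=9 r=(0,8) succ=(0,1) retry=(1,1)

counter=9 r=(0,8) succ=(0,1) retry=(1,1)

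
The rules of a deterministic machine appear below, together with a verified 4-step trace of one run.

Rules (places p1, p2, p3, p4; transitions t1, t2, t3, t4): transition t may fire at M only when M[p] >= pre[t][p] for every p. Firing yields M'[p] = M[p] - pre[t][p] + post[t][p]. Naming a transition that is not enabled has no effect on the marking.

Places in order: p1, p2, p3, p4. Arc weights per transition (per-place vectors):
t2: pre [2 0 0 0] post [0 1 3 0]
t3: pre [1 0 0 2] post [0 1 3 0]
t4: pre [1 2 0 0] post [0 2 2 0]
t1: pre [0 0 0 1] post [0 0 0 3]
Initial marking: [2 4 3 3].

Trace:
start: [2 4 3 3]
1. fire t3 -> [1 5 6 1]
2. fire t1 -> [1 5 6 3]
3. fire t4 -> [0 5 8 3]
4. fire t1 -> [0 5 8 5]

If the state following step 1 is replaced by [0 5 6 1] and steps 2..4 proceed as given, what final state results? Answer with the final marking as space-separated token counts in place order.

0 5 6 5

state after step 1 := [0 5 6 1]
2. fire t1 -> [0 5 6 3]
3. fire t4 -> [0 5 6 3]
4. fire t1 -> [0 5 6 5]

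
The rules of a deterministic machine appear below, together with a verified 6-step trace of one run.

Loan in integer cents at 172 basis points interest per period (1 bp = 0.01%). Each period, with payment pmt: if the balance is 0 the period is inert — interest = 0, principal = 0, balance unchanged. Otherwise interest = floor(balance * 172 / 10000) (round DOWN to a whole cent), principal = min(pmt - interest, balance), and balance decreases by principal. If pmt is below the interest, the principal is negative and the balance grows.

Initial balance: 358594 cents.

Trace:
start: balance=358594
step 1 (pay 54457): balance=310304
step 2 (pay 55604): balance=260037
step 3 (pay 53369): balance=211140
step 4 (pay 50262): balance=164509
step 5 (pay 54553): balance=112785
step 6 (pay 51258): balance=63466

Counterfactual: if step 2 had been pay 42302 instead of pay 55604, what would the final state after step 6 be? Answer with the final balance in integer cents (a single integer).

77708

(re-executing from step 2 with the substitution; state before step 2: balance=310304)
step 2 (pay 42302): balance=273339
step 3 (pay 53369): balance=224671
step 4 (pay 50262): balance=178273
step 5 (pay 54553): balance=126786
step 6 (pay 51258): balance=77708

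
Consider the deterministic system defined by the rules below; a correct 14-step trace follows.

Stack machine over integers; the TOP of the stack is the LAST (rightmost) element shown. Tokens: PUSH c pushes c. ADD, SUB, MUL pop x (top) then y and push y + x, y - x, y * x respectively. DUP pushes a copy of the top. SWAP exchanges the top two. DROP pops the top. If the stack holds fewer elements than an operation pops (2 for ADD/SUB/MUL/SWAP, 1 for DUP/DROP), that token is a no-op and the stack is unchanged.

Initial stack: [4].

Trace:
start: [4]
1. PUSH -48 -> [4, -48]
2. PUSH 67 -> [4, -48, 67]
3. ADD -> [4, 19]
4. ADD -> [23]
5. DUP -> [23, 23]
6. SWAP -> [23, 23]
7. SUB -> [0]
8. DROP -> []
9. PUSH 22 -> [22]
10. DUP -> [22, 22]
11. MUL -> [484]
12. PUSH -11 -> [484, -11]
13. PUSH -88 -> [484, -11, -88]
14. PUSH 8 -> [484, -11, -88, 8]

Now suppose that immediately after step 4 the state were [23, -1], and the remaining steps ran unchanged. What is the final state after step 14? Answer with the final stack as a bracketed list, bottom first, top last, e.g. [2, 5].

[23, 484, -11, -88, 8]

state after step 4 := [23, -1]
5. DUP -> [23, -1, -1]
6. SWAP -> [23, -1, -1]
7. SUB -> [23, 0]
8. DROP -> [23]
9. PUSH 22 -> [23, 22]
10. DUP -> [23, 22, 22]
11. MUL -> [23, 484]
12. PUSH -11 -> [23, 484, -11]
13. PUSH -88 -> [23, 484, -11, -88]
14. PUSH 8 -> [23, 484, -11, -88, 8]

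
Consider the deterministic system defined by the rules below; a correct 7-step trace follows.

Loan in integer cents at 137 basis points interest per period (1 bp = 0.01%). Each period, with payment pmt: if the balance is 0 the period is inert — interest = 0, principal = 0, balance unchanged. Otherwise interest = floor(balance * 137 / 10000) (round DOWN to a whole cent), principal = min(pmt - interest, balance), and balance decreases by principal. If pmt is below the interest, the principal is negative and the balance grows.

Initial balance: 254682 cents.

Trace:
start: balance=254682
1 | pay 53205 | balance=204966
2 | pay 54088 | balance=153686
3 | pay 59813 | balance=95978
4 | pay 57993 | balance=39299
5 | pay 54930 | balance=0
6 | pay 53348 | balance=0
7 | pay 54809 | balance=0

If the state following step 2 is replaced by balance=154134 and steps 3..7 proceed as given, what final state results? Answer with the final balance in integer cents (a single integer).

state after step 2 := balance=154134
3 | pay 59813 | balance=96432
4 | pay 57993 | balance=39760
5 | pay 54930 | balance=0
6 | pay 53348 | balance=0
7 | pay 54809 | balance=0

0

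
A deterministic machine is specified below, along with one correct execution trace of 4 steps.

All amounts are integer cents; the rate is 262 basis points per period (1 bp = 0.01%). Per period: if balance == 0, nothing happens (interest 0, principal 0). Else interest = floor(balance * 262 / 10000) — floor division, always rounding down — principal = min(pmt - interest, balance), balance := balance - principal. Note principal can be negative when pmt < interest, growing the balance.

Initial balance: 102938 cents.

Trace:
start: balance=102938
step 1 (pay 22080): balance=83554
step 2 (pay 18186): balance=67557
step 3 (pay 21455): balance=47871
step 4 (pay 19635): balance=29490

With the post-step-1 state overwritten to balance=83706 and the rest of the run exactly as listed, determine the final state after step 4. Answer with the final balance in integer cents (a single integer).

29655

state after step 1 := balance=83706
step 2 (pay 18186): balance=67713
step 3 (pay 21455): balance=48032
step 4 (pay 19635): balance=29655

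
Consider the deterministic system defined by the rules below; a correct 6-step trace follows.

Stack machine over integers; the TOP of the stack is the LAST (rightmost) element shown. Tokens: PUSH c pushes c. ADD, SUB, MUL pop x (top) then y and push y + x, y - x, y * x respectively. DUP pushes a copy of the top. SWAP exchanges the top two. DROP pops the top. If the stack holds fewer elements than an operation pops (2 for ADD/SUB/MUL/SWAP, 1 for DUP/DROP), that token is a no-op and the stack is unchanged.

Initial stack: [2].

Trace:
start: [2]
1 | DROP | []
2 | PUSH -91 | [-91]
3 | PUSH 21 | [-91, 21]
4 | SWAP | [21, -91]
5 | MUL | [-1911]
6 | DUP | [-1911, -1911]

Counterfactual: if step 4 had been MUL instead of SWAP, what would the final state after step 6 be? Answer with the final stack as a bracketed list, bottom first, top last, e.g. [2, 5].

[-1911, -1911]

(re-executing from step 4 with the substitution; state before step 4: [-91, 21])
4 | MUL | [-1911]
5 | MUL | [-1911]
6 | DUP | [-1911, -1911]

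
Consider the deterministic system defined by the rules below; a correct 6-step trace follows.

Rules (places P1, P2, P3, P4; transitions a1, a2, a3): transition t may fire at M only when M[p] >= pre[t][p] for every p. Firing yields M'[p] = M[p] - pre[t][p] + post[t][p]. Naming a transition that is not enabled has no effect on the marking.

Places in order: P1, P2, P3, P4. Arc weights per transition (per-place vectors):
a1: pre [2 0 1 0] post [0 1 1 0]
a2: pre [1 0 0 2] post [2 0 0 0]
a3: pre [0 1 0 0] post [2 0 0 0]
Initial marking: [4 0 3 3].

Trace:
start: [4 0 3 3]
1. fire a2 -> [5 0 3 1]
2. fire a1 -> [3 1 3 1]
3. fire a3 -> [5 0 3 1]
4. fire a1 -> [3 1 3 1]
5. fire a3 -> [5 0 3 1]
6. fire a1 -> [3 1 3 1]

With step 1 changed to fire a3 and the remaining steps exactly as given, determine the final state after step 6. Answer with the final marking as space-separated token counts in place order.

(re-executing from step 1 with the substitution; state before step 1: [4 0 3 3])
1. fire a3 -> [4 0 3 3]
2. fire a1 -> [2 1 3 3]
3. fire a3 -> [4 0 3 3]
4. fire a1 -> [2 1 3 3]
5. fire a3 -> [4 0 3 3]
6. fire a1 -> [2 1 3 3]

2 1 3 3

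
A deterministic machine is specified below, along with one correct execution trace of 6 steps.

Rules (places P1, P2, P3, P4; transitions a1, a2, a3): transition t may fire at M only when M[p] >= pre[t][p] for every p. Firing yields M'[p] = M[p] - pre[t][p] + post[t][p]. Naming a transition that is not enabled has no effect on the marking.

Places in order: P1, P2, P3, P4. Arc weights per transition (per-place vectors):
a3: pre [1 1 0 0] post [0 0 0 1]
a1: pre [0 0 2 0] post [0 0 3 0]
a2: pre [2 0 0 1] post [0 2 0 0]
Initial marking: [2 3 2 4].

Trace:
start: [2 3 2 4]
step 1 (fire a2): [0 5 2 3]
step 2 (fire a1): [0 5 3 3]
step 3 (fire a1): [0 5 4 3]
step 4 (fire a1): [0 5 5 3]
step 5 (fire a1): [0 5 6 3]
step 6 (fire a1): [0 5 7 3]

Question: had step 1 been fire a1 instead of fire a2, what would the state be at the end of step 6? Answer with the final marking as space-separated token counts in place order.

(re-executing from step 1 with the substitution; state before step 1: [2 3 2 4])
step 1 (fire a1): [2 3 3 4]
step 2 (fire a1): [2 3 4 4]
step 3 (fire a1): [2 3 5 4]
step 4 (fire a1): [2 3 6 4]
step 5 (fire a1): [2 3 7 4]
step 6 (fire a1): [2 3 8 4]

2 3 8 4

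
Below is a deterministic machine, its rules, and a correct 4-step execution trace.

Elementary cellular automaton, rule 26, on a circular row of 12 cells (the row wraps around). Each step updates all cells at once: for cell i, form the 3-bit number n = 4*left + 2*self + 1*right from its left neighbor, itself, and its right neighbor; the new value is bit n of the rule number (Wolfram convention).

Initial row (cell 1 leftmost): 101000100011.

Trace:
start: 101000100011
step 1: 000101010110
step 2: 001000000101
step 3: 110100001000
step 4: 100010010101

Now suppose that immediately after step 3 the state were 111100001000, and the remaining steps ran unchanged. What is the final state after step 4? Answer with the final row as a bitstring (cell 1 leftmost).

state after step 3 := 111100001000
step 4: 100010010101

100010010101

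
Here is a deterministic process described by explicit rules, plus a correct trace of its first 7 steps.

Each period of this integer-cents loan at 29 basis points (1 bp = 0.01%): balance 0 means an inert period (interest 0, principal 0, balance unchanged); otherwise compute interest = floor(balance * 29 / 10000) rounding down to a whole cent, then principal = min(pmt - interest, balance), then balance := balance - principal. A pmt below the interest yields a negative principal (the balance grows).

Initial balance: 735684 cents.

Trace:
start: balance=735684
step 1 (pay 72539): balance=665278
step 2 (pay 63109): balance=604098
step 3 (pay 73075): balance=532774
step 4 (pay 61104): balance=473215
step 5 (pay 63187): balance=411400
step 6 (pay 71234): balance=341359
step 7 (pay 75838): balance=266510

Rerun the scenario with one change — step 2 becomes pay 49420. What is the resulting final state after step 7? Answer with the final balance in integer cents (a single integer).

280399

(re-executing from step 2 with the substitution; state before step 2: balance=665278)
step 2 (pay 49420): balance=617787
step 3 (pay 73075): balance=546503
step 4 (pay 61104): balance=486983
step 5 (pay 63187): balance=425208
step 6 (pay 71234): balance=355207
step 7 (pay 75838): balance=280399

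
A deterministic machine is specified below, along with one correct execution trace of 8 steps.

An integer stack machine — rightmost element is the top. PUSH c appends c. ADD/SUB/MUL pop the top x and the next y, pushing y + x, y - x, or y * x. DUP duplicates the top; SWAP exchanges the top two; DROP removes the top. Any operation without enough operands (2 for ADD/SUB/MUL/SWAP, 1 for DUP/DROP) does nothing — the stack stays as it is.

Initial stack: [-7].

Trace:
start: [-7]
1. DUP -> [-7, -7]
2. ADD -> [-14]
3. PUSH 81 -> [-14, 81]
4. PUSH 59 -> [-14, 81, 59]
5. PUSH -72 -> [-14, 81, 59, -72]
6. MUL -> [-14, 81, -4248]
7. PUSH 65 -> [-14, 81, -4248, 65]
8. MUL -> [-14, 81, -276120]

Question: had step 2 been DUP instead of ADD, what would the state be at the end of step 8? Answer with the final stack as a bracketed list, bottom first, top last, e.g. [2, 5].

(re-executing from step 2 with the substitution; state before step 2: [-7, -7])
2. DUP -> [-7, -7, -7]
3. PUSH 81 -> [-7, -7, -7, 81]
4. PUSH 59 -> [-7, -7, -7, 81, 59]
5. PUSH -72 -> [-7, -7, -7, 81, 59, -72]
6. MUL -> [-7, -7, -7, 81, -4248]
7. PUSH 65 -> [-7, -7, -7, 81, -4248, 65]
8. MUL -> [-7, -7, -7, 81, -276120]

[-7, -7, -7, 81, -276120]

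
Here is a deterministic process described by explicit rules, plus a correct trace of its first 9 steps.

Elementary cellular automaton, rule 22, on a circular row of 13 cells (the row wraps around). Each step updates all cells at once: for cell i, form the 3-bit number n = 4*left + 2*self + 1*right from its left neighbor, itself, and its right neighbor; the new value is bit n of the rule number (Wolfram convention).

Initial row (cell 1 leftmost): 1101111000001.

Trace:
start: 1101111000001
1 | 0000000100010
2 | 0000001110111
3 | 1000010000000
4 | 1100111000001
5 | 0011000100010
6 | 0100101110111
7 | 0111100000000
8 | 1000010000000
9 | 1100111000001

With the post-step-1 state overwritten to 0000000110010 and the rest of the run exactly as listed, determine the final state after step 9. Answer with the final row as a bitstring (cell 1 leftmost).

0010000000010

state after step 1 := 0000000110010
2 | 0000001001111
3 | 1000011110000
4 | 1100100001001
5 | 0011110011110
6 | 0100001100001
7 | 0110010010011
8 | 0001111111100
9 | 0010000000010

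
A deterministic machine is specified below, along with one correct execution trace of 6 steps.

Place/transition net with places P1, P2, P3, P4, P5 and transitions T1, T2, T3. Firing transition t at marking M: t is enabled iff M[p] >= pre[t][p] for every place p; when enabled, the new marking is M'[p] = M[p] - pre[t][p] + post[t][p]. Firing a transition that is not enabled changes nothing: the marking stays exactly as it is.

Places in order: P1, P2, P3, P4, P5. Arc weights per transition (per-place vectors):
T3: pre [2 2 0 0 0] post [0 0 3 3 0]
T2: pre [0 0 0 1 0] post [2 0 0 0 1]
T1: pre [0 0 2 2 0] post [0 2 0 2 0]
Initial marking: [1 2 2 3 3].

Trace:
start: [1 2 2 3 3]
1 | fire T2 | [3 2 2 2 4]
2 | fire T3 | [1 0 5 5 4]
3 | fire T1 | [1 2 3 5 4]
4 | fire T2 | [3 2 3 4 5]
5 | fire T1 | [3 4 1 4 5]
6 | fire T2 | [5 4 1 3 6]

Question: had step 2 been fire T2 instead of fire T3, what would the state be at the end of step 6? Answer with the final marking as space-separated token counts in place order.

(re-executing from step 2 with the substitution; state before step 2: [3 2 2 2 4])
2 | fire T2 | [5 2 2 1 5]
3 | fire T1 | [5 2 2 1 5]
4 | fire T2 | [7 2 2 0 6]
5 | fire T1 | [7 2 2 0 6]
6 | fire T2 | [7 2 2 0 6]

7 2 2 0 6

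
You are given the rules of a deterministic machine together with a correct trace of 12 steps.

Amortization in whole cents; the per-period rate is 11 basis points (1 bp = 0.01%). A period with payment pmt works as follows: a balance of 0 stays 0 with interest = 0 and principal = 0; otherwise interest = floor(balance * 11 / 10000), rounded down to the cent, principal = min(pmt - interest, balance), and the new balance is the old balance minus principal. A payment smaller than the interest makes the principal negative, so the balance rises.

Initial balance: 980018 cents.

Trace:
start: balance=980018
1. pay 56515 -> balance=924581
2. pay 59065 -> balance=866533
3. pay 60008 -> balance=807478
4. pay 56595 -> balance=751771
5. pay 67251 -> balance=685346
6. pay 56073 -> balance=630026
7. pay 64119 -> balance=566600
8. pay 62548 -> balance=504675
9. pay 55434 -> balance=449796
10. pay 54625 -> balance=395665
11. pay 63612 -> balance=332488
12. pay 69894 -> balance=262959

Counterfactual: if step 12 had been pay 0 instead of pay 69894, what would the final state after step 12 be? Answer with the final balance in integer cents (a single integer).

(re-executing from step 12 with the substitution; state before step 12: balance=332488)
12. pay 0 -> balance=332853

332853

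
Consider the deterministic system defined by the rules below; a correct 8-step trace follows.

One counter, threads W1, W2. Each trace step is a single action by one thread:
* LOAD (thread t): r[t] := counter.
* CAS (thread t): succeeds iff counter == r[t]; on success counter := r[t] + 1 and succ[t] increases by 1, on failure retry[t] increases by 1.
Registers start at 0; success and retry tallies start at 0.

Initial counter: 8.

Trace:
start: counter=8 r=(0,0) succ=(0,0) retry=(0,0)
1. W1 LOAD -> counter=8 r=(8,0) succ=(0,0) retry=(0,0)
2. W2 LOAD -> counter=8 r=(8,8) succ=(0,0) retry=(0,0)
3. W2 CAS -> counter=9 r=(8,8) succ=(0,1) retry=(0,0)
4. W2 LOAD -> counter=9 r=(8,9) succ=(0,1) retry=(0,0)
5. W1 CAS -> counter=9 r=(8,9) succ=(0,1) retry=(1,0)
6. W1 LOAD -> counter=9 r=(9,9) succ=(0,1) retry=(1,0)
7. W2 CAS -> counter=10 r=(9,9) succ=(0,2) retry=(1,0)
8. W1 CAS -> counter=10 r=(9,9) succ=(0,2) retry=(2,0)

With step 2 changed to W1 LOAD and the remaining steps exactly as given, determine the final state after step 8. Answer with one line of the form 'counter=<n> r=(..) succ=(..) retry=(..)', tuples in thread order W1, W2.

(re-executing from step 2 with the substitution; state before step 2: counter=8 r=(8,0) succ=(0,0) retry=(0,0))
2. W1 LOAD -> counter=8 r=(8,0) succ=(0,0) retry=(0,0)
3. W2 CAS -> counter=8 r=(8,0) succ=(0,0) retry=(0,1)
4. W2 LOAD -> counter=8 r=(8,8) succ=(0,0) retry=(0,1)
5. W1 CAS -> counter=9 r=(8,8) succ=(1,0) retry=(0,1)
6. W1 LOAD -> counter=9 r=(9,8) succ=(1,0) retry=(0,1)
7. W2 CAS -> counter=9 r=(9,8) succ=(1,0) retry=(0,2)
8. W1 CAS -> counter=10 r=(9,8) succ=(2,0) retry=(0,2)

counter=10 r=(9,8) succ=(2,0) retry=(0,2)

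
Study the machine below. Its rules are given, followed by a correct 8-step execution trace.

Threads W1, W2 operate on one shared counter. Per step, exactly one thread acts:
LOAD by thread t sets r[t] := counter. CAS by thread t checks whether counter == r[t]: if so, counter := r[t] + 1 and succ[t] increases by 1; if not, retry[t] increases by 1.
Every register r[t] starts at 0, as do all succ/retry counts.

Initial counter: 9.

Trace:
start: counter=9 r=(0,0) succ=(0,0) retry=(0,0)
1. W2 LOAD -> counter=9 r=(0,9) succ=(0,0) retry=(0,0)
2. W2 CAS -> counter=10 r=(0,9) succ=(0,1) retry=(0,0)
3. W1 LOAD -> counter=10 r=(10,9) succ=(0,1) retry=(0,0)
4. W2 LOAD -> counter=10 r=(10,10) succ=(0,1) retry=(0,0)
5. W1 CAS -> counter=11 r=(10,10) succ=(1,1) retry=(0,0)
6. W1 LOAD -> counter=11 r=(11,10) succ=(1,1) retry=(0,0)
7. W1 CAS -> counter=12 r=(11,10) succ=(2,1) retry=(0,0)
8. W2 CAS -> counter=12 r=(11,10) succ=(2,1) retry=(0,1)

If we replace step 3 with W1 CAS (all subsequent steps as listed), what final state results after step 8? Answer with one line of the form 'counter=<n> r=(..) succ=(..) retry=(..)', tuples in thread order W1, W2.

(re-executing from step 3 with the substitution; state before step 3: counter=10 r=(0,9) succ=(0,1) retry=(0,0))
3. W1 CAS -> counter=10 r=(0,9) succ=(0,1) retry=(1,0)
4. W2 LOAD -> counter=10 r=(0,10) succ=(0,1) retry=(1,0)
5. W1 CAS -> counter=10 r=(0,10) succ=(0,1) retry=(2,0)
6. W1 LOAD -> counter=10 r=(10,10) succ=(0,1) retry=(2,0)
7. W1 CAS -> counter=11 r=(10,10) succ=(1,1) retry=(2,0)
8. W2 CAS -> counter=11 r=(10,10) succ=(1,1) retry=(2,1)

counter=11 r=(10,10) succ=(1,1) retry=(2,1)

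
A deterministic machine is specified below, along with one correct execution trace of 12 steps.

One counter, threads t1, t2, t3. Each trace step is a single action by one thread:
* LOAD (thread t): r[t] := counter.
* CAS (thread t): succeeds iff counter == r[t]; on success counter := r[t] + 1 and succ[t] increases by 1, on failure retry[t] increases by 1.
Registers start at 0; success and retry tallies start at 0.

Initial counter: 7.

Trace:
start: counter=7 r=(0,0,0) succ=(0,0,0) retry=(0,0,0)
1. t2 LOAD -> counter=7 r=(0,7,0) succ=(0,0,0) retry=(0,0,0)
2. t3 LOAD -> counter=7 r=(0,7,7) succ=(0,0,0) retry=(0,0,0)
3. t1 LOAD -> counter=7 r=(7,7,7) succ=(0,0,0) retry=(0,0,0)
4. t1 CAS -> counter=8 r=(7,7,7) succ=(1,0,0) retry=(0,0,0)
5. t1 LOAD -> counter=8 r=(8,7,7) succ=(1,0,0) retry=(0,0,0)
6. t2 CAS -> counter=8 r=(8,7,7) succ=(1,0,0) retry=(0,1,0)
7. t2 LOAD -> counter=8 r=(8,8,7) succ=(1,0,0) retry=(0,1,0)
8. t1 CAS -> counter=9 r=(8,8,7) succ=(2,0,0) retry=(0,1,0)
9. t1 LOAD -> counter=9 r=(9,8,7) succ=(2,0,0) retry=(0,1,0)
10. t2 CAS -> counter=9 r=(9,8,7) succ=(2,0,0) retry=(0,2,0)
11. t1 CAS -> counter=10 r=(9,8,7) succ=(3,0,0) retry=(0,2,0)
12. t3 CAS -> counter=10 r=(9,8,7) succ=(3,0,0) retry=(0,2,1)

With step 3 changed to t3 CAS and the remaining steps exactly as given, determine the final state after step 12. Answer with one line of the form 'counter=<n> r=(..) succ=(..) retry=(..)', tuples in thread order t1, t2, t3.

(re-executing from step 3 with the substitution; state before step 3: counter=7 r=(0,7,7) succ=(0,0,0) retry=(0,0,0))
3. t3 CAS -> counter=8 r=(0,7,7) succ=(0,0,1) retry=(0,0,0)
4. t1 CAS -> counter=8 r=(0,7,7) succ=(0,0,1) retry=(1,0,0)
5. t1 LOAD -> counter=8 r=(8,7,7) succ=(0,0,1) retry=(1,0,0)
6. t2 CAS -> counter=8 r=(8,7,7) succ=(0,0,1) retry=(1,1,0)
7. t2 LOAD -> counter=8 r=(8,8,7) succ=(0,0,1) retry=(1,1,0)
8. t1 CAS -> counter=9 r=(8,8,7) succ=(1,0,1) retry=(1,1,0)
9. t1 LOAD -> counter=9 r=(9,8,7) succ=(1,0,1) retry=(1,1,0)
10. t2 CAS -> counter=9 r=(9,8,7) succ=(1,0,1) retry=(1,2,0)
11. t1 CAS -> counter=10 r=(9,8,7) succ=(2,0,1) retry=(1,2,0)
12. t3 CAS -> counter=10 r=(9,8,7) succ=(2,0,1) retry=(1,2,1)

counter=10 r=(9,8,7) succ=(2,0,1) retry=(1,2,1)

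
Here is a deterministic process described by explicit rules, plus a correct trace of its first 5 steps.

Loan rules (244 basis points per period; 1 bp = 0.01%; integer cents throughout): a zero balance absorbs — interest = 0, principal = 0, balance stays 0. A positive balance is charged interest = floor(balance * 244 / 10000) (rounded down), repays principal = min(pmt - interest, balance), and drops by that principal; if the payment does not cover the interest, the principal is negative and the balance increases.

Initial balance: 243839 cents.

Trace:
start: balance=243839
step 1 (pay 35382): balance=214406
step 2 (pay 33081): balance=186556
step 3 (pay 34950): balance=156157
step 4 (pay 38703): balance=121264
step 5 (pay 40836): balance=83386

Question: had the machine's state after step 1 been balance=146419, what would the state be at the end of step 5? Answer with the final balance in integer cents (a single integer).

state after step 1 := balance=146419
step 2 (pay 33081): balance=116910
step 3 (pay 34950): balance=84812
step 4 (pay 38703): balance=48178
step 5 (pay 40836): balance=8517

8517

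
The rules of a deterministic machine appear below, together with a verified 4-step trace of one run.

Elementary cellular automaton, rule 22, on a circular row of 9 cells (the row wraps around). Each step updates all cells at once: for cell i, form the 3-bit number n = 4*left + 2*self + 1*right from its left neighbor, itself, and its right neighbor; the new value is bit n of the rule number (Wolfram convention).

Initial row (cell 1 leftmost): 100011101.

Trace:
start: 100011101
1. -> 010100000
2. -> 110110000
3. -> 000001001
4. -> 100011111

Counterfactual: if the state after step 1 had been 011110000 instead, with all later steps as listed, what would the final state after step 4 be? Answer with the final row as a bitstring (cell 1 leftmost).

001100000

state after step 1 := 011110000
2. -> 100001000
3. -> 110011101
4. -> 001100000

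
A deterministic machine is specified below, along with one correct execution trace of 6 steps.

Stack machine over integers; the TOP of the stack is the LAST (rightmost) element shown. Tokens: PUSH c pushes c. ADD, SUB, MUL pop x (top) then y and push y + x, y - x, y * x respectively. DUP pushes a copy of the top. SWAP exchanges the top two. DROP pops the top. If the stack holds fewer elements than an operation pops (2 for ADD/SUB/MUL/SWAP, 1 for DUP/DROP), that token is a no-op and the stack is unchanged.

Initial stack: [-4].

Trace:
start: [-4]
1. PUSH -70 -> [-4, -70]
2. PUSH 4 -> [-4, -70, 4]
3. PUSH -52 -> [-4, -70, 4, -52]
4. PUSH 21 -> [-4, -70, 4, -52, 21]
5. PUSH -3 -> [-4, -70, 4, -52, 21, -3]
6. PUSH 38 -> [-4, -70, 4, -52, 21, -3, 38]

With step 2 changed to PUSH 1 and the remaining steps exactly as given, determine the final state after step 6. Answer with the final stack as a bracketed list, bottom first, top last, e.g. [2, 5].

(re-executing from step 2 with the substitution; state before step 2: [-4, -70])
2. PUSH 1 -> [-4, -70, 1]
3. PUSH -52 -> [-4, -70, 1, -52]
4. PUSH 21 -> [-4, -70, 1, -52, 21]
5. PUSH -3 -> [-4, -70, 1, -52, 21, -3]
6. PUSH 38 -> [-4, -70, 1, -52, 21, -3, 38]

[-4, -70, 1, -52, 21, -3, 38]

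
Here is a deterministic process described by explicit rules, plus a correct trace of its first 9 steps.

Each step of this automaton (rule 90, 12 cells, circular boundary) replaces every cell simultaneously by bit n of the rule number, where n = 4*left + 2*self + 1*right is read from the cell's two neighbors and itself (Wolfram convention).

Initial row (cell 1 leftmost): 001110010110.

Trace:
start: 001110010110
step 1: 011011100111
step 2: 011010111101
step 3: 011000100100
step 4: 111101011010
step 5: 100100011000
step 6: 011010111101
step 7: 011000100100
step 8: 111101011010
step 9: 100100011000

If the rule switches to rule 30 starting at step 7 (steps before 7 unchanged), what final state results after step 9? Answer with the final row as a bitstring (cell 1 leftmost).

(re-executing steps 7..9 under rule 30; state before step 7: 011010111101)
step 7: 010010100001
step 8: 011110110011
step 9: 010000101110

010000101110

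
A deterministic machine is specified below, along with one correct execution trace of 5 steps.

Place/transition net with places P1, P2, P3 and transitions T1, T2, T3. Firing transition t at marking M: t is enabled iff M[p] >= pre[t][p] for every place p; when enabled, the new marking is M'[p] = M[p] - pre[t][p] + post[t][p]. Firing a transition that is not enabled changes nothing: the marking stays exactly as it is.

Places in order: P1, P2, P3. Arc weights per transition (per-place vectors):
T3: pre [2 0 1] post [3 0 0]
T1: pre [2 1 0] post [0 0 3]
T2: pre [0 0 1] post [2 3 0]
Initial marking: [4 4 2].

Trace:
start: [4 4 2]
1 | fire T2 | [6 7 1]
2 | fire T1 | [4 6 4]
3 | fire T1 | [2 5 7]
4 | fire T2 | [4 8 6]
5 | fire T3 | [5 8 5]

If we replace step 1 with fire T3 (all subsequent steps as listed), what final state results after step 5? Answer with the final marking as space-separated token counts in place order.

4 5 5

(re-executing from step 1 with the substitution; state before step 1: [4 4 2])
1 | fire T3 | [5 4 1]
2 | fire T1 | [3 3 4]
3 | fire T1 | [1 2 7]
4 | fire T2 | [3 5 6]
5 | fire T3 | [4 5 5]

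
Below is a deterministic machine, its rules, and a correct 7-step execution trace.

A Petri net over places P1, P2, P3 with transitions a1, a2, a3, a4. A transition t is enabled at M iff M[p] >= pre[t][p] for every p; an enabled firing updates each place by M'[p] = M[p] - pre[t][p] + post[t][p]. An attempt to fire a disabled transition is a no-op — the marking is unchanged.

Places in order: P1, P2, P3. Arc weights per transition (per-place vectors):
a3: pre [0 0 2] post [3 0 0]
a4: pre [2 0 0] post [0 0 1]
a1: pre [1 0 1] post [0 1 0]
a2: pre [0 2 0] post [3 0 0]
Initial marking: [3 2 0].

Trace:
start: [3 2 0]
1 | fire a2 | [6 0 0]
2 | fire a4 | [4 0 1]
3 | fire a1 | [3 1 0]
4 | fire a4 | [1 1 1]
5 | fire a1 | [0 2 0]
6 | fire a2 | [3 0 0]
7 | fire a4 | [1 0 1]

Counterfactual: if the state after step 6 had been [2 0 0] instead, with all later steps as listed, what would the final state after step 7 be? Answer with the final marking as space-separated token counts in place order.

state after step 6 := [2 0 0]
7 | fire a4 | [0 0 1]

0 0 1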